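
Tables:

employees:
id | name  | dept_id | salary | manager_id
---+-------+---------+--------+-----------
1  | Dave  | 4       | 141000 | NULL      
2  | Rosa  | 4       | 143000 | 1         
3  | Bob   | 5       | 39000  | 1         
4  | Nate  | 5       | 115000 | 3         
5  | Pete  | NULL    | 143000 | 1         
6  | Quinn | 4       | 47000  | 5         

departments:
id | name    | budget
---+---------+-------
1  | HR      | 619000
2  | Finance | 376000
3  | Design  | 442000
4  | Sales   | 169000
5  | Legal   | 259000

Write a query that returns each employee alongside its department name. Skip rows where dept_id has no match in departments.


INNER JOIN keeps only employees rows whose dept_id matches an id in departments. Walk through each employee:
  - employee 1 (Dave): dept_id=4 -> matches Sales
  - employee 2 (Rosa): dept_id=4 -> matches Sales
  - employee 3 (Bob): dept_id=5 -> matches Legal
  - employee 4 (Nate): dept_id=5 -> matches Legal
  - employee 5 (Pete): dept_id=NULL, no match -> dropped
  - employee 6 (Quinn): dept_id=4 -> matches Sales
So 1 of 6 rows is dropped.

SQL:
SELECT a.name, b.name AS department
FROM employees a
INNER JOIN departments b ON a.dept_id = b.id

Result:
name  | department
------+-----------
Dave  | Sales     
Rosa  | Sales     
Bob   | Legal     
Nate  | Legal     
Quinn | Sales     


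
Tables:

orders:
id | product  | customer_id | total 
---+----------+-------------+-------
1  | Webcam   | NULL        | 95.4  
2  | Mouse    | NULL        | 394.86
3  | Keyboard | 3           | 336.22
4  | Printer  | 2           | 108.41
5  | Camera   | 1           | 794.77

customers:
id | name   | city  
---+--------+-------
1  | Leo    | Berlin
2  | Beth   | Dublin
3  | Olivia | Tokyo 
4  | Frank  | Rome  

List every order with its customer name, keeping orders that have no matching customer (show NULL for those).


LEFT JOIN keeps every row from orders (the left table); where customer_id has no match in customers, the customer columns become NULL. Walk through each order:
  - order 1 (Webcam): customer_id=NULL, no match -> kept with NULL
  - order 2 (Mouse): customer_id=NULL, no match -> kept with NULL
  - order 3 (Keyboard): customer_id=3 -> matches Olivia
  - order 4 (Printer): customer_id=2 -> matches Beth
  - order 5 (Camera): customer_id=1 -> matches Leo
All 5 rows appear; 2 have NULL customer.

SQL:
SELECT a.product, b.name AS customer
FROM orders a
LEFT JOIN customers b ON a.customer_id = b.id

Result:
product  | customer
---------+---------
Webcam   | NULL    
Mouse    | NULL    
Keyboard | Olivia  
Printer  | Beth    
Camera   | Leo     


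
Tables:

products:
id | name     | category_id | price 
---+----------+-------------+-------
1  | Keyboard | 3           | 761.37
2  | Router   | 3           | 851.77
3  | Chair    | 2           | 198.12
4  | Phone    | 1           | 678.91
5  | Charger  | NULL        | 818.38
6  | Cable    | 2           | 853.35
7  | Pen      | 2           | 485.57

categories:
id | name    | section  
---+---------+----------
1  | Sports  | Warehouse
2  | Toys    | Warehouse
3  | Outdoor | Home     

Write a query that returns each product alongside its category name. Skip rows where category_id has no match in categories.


INNER JOIN keeps only products rows whose category_id matches an id in categories. Walk through each product:
  - product 1 (Keyboard): category_id=3 -> matches Outdoor
  - product 2 (Router): category_id=3 -> matches Outdoor
  - product 3 (Chair): category_id=2 -> matches Toys
  - product 4 (Phone): category_id=1 -> matches Sports
  - product 5 (Charger): category_id=NULL, no match -> dropped
  - product 6 (Cable): category_id=2 -> matches Toys
  - product 7 (Pen): category_id=2 -> matches Toys
So 1 of 7 rows is dropped.

SQL:
SELECT a.name, b.name AS category
FROM products a
INNER JOIN categories b ON a.category_id = b.id

Result:
name     | category
---------+---------
Keyboard | Outdoor 
Router   | Outdoor 
Chair    | Toys    
Phone    | Sports  
Cable    | Toys    
Pen      | Toys    


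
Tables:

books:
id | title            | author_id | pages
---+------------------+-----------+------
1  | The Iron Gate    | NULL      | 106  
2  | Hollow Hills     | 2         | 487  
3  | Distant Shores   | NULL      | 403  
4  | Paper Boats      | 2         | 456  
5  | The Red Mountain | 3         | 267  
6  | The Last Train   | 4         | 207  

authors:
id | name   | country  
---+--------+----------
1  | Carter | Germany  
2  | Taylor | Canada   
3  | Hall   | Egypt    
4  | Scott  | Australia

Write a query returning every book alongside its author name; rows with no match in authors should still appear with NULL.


LEFT JOIN keeps every row from books (the left table); where author_id has no match in authors, the author columns become NULL. Walk through each book:
  - book 1 (The Iron Gate): author_id=NULL, no match -> kept with NULL
  - book 2 (Hollow Hills): author_id=2 -> matches Taylor
  - book 3 (Distant Shores): author_id=NULL, no match -> kept with NULL
  - book 4 (Paper Boats): author_id=2 -> matches Taylor
  - book 5 (The Red Mountain): author_id=3 -> matches Hall
  - book 6 (The Last Train): author_id=4 -> matches Scott
All 6 rows appear; 2 have NULL author.

SQL:
SELECT a.title, b.name AS author
FROM books a
LEFT JOIN authors b ON a.author_id = b.id

Result:
title            | author
-----------------+-------
The Iron Gate    | NULL  
Hollow Hills     | Taylor
Distant Shores   | NULL  
Paper Boats      | Taylor
The Red Mountain | Hall  
The Last Train   | Scott 


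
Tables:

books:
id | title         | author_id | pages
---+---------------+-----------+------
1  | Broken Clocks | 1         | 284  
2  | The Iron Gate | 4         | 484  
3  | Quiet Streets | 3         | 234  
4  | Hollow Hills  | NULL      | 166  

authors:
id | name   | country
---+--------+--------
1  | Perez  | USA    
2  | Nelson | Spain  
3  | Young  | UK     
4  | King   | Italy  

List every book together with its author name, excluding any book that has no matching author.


INNER JOIN keeps only books rows whose author_id matches an id in authors. Walk through each book:
  - book 1 (Broken Clocks): author_id=1 -> matches Perez
  - book 2 (The Iron Gate): author_id=4 -> matches King
  - book 3 (Quiet Streets): author_id=3 -> matches Young
  - book 4 (Hollow Hills): author_id=NULL, no match -> dropped
So 1 of 4 rows is dropped.

SQL:
SELECT a.title, b.name AS author
FROM books a
INNER JOIN authors b ON a.author_id = b.id

Result:
title         | author
--------------+-------
Broken Clocks | Perez 
The Iron Gate | King  
Quiet Streets | Young 


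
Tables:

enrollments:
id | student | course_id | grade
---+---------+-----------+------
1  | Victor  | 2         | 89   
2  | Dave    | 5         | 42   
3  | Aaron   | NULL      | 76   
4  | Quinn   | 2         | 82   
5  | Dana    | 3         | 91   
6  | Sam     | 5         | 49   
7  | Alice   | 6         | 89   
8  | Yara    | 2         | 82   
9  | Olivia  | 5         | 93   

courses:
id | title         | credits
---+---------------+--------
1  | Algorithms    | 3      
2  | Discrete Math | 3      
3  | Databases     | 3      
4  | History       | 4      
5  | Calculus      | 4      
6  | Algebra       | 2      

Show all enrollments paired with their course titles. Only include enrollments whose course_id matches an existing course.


INNER JOIN keeps only enrollments rows whose course_id matches an id in courses. Walk through each enrollment:
  - enrollment 1 (Victor): course_id=2 -> matches Discrete Math
  - enrollment 2 (Dave): course_id=5 -> matches Calculus
  - enrollment 3 (Aaron): course_id=NULL, no match -> dropped
  - enrollment 4 (Quinn): course_id=2 -> matches Discrete Math
  - enrollment 5 (Dana): course_id=3 -> matches Databases
  - enrollment 6 (Sam): course_id=5 -> matches Calculus
  - enrollment 7 (Alice): course_id=6 -> matches Algebra
  - enrollment 8 (Yara): course_id=2 -> matches Discrete Math
  - enrollment 9 (Olivia): course_id=5 -> matches Calculus
So 1 of 9 rows is dropped.

SQL:
SELECT a.student, b.title AS course
FROM enrollments a
INNER JOIN courses b ON a.course_id = b.id

Result:
student | course       
--------+--------------
Victor  | Discrete Math
Dave    | Calculus     
Quinn   | Discrete Math
Dana    | Databases    
Sam     | Calculus     
Alice   | Algebra      
Yara    | Discrete Math
Olivia  | Calculus     


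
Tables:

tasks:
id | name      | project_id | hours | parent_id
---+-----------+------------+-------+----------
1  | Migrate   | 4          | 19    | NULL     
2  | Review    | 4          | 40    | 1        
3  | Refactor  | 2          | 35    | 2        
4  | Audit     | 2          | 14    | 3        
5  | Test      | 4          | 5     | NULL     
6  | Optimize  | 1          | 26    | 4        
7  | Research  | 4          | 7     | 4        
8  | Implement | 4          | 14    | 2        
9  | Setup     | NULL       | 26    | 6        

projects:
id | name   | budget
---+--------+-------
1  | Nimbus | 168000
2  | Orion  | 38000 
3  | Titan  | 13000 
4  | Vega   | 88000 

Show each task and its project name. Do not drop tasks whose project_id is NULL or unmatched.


LEFT JOIN keeps every row from tasks (the left table); where project_id has no match in projects, the project columns become NULL. Walk through each task:
  - task 1 (Migrate): project_id=4 -> matches Vega
  - task 2 (Review): project_id=4 -> matches Vega
  - task 3 (Refactor): project_id=2 -> matches Orion
  - task 4 (Audit): project_id=2 -> matches Orion
  - task 5 (Test): project_id=4 -> matches Vega
  - task 6 (Optimize): project_id=1 -> matches Nimbus
  - task 7 (Research): project_id=4 -> matches Vega
  - task 8 (Implement): project_id=4 -> matches Vega
  - task 9 (Setup): project_id=NULL, no match -> kept with NULL
All 9 rows appear; 1 has NULL project.

SQL:
SELECT a.name, b.name AS project
FROM tasks a
LEFT JOIN projects b ON a.project_id = b.id

Result:
name      | project
----------+--------
Migrate   | Vega   
Review    | Vega   
Refactor  | Orion  
Audit     | Orion  
Test      | Vega   
Optimize  | Nimbus 
Research  | Vega   
Implement | Vega   
Setup     | NULL   


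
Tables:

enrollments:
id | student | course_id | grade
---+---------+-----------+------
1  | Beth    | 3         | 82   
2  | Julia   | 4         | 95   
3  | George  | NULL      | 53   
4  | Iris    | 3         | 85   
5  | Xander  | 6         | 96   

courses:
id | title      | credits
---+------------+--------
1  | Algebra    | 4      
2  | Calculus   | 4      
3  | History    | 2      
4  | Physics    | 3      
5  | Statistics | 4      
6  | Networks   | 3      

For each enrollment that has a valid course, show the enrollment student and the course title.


INNER JOIN keeps only enrollments rows whose course_id matches an id in courses. Walk through each enrollment:
  - enrollment 1 (Beth): course_id=3 -> matches History
  - enrollment 2 (Julia): course_id=4 -> matches Physics
  - enrollment 3 (George): course_id=NULL, no match -> dropped
  - enrollment 4 (Iris): course_id=3 -> matches History
  - enrollment 5 (Xander): course_id=6 -> matches Networks
So 1 of 5 rows is dropped.

SQL:
SELECT a.student, b.title AS course
FROM enrollments a
INNER JOIN courses b ON a.course_id = b.id

Result:
student | course  
--------+---------
Beth    | History 
Julia   | Physics 
Iris    | History 
Xander  | Networks


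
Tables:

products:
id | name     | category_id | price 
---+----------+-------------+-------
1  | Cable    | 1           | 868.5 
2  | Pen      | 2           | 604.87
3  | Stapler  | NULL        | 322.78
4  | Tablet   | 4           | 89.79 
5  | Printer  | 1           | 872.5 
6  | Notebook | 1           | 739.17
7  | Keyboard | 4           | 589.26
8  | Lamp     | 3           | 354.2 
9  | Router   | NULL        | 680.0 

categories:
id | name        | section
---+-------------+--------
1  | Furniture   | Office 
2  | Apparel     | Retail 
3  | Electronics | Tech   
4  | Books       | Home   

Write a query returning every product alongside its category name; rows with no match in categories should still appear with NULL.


LEFT JOIN keeps every row from products (the left table); where category_id has no match in categories, the category columns become NULL. Walk through each product:
  - product 1 (Cable): category_id=1 -> matches Furniture
  - product 2 (Pen): category_id=2 -> matches Apparel
  - product 3 (Stapler): category_id=NULL, no match -> kept with NULL
  - product 4 (Tablet): category_id=4 -> matches Books
  - product 5 (Printer): category_id=1 -> matches Furniture
  - product 6 (Notebook): category_id=1 -> matches Furniture
  - product 7 (Keyboard): category_id=4 -> matches Books
  - product 8 (Lamp): category_id=3 -> matches Electronics
  - product 9 (Router): category_id=NULL, no match -> kept with NULL
All 9 rows appear; 2 have NULL category.

SQL:
SELECT a.name, b.name AS category
FROM products a
LEFT JOIN categories b ON a.category_id = b.id

Result:
name     | category   
---------+------------
Cable    | Furniture  
Pen      | Apparel    
Stapler  | NULL       
Tablet   | Books      
Printer  | Furniture  
Notebook | Furniture  
Keyboard | Books      
Lamp     | Electronics
Router   | NULL       


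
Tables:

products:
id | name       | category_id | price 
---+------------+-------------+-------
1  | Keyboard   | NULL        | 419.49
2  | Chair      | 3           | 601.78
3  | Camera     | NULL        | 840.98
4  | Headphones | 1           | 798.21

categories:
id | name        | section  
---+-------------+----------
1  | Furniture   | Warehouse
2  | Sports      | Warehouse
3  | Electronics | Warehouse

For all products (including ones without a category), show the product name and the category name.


LEFT JOIN keeps every row from products (the left table); where category_id has no match in categories, the category columns become NULL. Walk through each product:
  - product 1 (Keyboard): category_id=NULL, no match -> kept with NULL
  - product 2 (Chair): category_id=3 -> matches Electronics
  - product 3 (Camera): category_id=NULL, no match -> kept with NULL
  - product 4 (Headphones): category_id=1 -> matches Furniture
All 4 rows appear; 2 have NULL category.

SQL:
SELECT a.name, b.name AS category
FROM products a
LEFT JOIN categories b ON a.category_id = b.id

Result:
name       | category   
-----------+------------
Keyboard   | NULL       
Chair      | Electronics
Camera     | NULL       
Headphones | Furniture  


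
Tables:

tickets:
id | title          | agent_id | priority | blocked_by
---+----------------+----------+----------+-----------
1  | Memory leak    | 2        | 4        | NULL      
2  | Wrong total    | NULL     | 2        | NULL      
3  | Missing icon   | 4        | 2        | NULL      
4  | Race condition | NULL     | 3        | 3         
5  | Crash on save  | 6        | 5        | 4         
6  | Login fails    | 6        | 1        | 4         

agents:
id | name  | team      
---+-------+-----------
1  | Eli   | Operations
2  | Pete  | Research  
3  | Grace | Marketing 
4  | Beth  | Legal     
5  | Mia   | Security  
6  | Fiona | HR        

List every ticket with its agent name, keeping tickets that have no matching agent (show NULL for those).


LEFT JOIN keeps every row from tickets (the left table); where agent_id has no match in agents, the agent columns become NULL. Walk through each ticket:
  - ticket 1 (Memory leak): agent_id=2 -> matches Pete
  - ticket 2 (Wrong total): agent_id=NULL, no match -> kept with NULL
  - ticket 3 (Missing icon): agent_id=4 -> matches Beth
  - ticket 4 (Race condition): agent_id=NULL, no match -> kept with NULL
  - ticket 5 (Crash on save): agent_id=6 -> matches Fiona
  - ticket 6 (Login fails): agent_id=6 -> matches Fiona
All 6 rows appear; 2 have NULL agent.

SQL:
SELECT a.title, b.name AS agent
FROM tickets a
LEFT JOIN agents b ON a.agent_id = b.id

Result:
title          | agent
---------------+------
Memory leak    | Pete 
Wrong total    | NULL 
Missing icon   | Beth 
Race condition | NULL 
Crash on save  | Fiona
Login fails    | Fiona


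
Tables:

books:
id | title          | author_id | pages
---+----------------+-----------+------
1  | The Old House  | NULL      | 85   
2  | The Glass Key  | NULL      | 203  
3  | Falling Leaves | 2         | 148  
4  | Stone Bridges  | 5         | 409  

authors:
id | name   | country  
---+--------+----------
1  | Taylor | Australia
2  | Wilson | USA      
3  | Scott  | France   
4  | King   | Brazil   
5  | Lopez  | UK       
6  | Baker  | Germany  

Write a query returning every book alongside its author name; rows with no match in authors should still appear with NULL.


LEFT JOIN keeps every row from books (the left table); where author_id has no match in authors, the author columns become NULL. Walk through each book:
  - book 1 (The Old House): author_id=NULL, no match -> kept with NULL
  - book 2 (The Glass Key): author_id=NULL, no match -> kept with NULL
  - book 3 (Falling Leaves): author_id=2 -> matches Wilson
  - book 4 (Stone Bridges): author_id=5 -> matches Lopez
All 4 rows appear; 2 have NULL author.

SQL:
SELECT a.title, b.name AS author
FROM books a
LEFT JOIN authors b ON a.author_id = b.id

Result:
title          | author
---------------+-------
The Old House  | NULL  
The Glass Key  | NULL  
Falling Leaves | Wilson
Stone Bridges  | Lopez 


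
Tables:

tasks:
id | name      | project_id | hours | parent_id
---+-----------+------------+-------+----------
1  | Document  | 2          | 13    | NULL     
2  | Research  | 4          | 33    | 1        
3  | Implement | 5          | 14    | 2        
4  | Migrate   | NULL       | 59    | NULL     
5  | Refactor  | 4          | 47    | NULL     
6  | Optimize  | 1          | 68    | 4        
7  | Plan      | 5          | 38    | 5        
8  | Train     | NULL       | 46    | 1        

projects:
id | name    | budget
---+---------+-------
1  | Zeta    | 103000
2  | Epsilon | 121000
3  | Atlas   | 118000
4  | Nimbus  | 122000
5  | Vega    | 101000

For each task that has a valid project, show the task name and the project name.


INNER JOIN keeps only tasks rows whose project_id matches an id in projects. Walk through each task:
  - task 1 (Document): project_id=2 -> matches Epsilon
  - task 2 (Research): project_id=4 -> matches Nimbus
  - task 3 (Implement): project_id=5 -> matches Vega
  - task 4 (Migrate): project_id=NULL, no match -> dropped
  - task 5 (Refactor): project_id=4 -> matches Nimbus
  - task 6 (Optimize): project_id=1 -> matches Zeta
  - task 7 (Plan): project_id=5 -> matches Vega
  - task 8 (Train): project_id=NULL, no match -> dropped
So 2 of 8 rows are dropped.

SQL:
SELECT a.name, b.name AS project
FROM tasks a
INNER JOIN projects b ON a.project_id = b.id

Result:
name      | project
----------+--------
Document  | Epsilon
Research  | Nimbus 
Implement | Vega   
Refactor  | Nimbus 
Optimize  | Zeta   
Plan      | Vega   


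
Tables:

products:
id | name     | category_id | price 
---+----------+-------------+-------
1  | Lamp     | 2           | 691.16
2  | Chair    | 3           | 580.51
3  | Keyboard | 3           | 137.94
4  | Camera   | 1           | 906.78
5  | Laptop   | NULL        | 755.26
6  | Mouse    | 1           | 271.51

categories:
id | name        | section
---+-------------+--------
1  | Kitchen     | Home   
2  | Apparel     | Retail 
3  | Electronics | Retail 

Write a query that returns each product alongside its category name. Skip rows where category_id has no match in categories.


INNER JOIN keeps only products rows whose category_id matches an id in categories. Walk through each product:
  - product 1 (Lamp): category_id=2 -> matches Apparel
  - product 2 (Chair): category_id=3 -> matches Electronics
  - product 3 (Keyboard): category_id=3 -> matches Electronics
  - product 4 (Camera): category_id=1 -> matches Kitchen
  - product 5 (Laptop): category_id=NULL, no match -> dropped
  - product 6 (Mouse): category_id=1 -> matches Kitchen
So 1 of 6 rows is dropped.

SQL:
SELECT a.name, b.name AS category
FROM products a
INNER JOIN categories b ON a.category_id = b.id

Result:
name     | category   
---------+------------
Lamp     | Apparel    
Chair    | Electronics
Keyboard | Electronics
Camera   | Kitchen    
Mouse    | Kitchen    


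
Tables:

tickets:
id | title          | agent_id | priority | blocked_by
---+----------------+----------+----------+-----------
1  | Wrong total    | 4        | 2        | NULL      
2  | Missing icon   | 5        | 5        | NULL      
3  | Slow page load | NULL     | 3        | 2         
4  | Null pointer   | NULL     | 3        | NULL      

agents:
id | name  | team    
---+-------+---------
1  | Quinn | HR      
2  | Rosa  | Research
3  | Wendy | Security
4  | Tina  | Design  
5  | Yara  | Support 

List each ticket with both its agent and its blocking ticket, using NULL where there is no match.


Two LEFT JOINs from the same base table tickets: one to agents via agent_id, one to tickets itself via blocked_by. Both are LEFT so every ticket is preserved.
Match against agents:
  - ticket 1 (Wrong total): agent_id=4 -> matches Tina
  - ticket 2 (Missing icon): agent_id=5 -> matches Yara
  - ticket 3 (Slow page load): agent_id=NULL, no match -> kept with NULL
  - ticket 4 (Null pointer): agent_id=NULL, no match -> kept with NULL
Match against tickets (self):
  - ticket 1 (Wrong total): blocked_by=NULL -> NULL
  - ticket 2 (Missing icon): blocked_by=NULL -> NULL
  - ticket 3 (Slow page load): blocked_by=2 -> Missing icon
  - ticket 4 (Null pointer): blocked_by=NULL -> NULL

SQL:
SELECT a.title, b.name AS agent, c.title AS blocked_by
FROM tickets a
LEFT JOIN agents b ON a.agent_id = b.id
LEFT JOIN tickets c ON a.blocked_by = c.id

Result:
title          | agent | blocked_by  
---------------+-------+-------------
Wrong total    | Tina  | NULL        
Missing icon   | Yara  | NULL        
Slow page load | NULL  | Missing icon
Null pointer   | NULL  | NULL        


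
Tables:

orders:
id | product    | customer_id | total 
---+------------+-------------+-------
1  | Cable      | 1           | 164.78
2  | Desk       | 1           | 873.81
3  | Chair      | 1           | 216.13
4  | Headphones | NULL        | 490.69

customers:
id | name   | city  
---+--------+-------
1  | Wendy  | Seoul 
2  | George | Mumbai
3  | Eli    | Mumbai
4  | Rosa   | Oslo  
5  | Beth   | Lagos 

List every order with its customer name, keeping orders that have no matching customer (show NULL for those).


LEFT JOIN keeps every row from orders (the left table); where customer_id has no match in customers, the customer columns become NULL. Walk through each order:
  - order 1 (Cable): customer_id=1 -> matches Wendy
  - order 2 (Desk): customer_id=1 -> matches Wendy
  - order 3 (Chair): customer_id=1 -> matches Wendy
  - order 4 (Headphones): customer_id=NULL, no match -> kept with NULL
All 4 rows appear; 1 has NULL customer.

SQL:
SELECT a.product, b.name AS customer
FROM orders a
LEFT JOIN customers b ON a.customer_id = b.id

Result:
product    | customer
-----------+---------
Cable      | Wendy   
Desk       | Wendy   
Chair      | Wendy   
Headphones | NULL    


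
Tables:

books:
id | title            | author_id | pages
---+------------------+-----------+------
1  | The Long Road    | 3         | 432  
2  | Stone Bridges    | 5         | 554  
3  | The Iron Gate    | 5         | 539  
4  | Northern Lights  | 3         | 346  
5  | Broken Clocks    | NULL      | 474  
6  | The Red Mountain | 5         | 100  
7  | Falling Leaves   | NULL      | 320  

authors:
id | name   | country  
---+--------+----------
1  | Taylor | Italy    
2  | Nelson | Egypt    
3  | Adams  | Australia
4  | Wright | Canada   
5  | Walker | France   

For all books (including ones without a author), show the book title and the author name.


LEFT JOIN keeps every row from books (the left table); where author_id has no match in authors, the author columns become NULL. Walk through each book:
  - book 1 (The Long Road): author_id=3 -> matches Adams
  - book 2 (Stone Bridges): author_id=5 -> matches Walker
  - book 3 (The Iron Gate): author_id=5 -> matches Walker
  - book 4 (Northern Lights): author_id=3 -> matches Adams
  - book 5 (Broken Clocks): author_id=NULL, no match -> kept with NULL
  - book 6 (The Red Mountain): author_id=5 -> matches Walker
  - book 7 (Falling Leaves): author_id=NULL, no match -> kept with NULL
All 7 rows appear; 2 have NULL author.

SQL:
SELECT a.title, b.name AS author
FROM books a
LEFT JOIN authors b ON a.author_id = b.id

Result:
title            | author
-----------------+-------
The Long Road    | Adams 
Stone Bridges    | Walker
The Iron Gate    | Walker
Northern Lights  | Adams 
Broken Clocks    | NULL  
The Red Mountain | Walker
Falling Leaves   | NULL  


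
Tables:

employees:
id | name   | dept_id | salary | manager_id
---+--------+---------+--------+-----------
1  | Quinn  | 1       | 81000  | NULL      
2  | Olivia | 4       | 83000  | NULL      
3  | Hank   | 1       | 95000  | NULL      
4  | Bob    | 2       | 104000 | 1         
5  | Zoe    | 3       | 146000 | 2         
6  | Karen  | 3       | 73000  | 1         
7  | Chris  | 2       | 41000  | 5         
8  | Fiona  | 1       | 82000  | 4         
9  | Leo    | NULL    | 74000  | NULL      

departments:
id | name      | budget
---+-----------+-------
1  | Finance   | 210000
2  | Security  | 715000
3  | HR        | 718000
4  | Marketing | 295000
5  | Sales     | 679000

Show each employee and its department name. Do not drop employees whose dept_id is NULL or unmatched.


LEFT JOIN keeps every row from employees (the left table); where dept_id has no match in departments, the department columns become NULL. Walk through each employee:
  - employee 1 (Quinn): dept_id=1 -> matches Finance
  - employee 2 (Olivia): dept_id=4 -> matches Marketing
  - employee 3 (Hank): dept_id=1 -> matches Finance
  - employee 4 (Bob): dept_id=2 -> matches Security
  - employee 5 (Zoe): dept_id=3 -> matches HR
  - employee 6 (Karen): dept_id=3 -> matches HR
  - employee 7 (Chris): dept_id=2 -> matches Security
  - employee 8 (Fiona): dept_id=1 -> matches Finance
  - employee 9 (Leo): dept_id=NULL, no match -> kept with NULL
All 9 rows appear; 1 has NULL department.

SQL:
SELECT a.name, b.name AS department
FROM employees a
LEFT JOIN departments b ON a.dept_id = b.id

Result:
name   | department
-------+-----------
Quinn  | Finance   
Olivia | Marketing 
Hank   | Finance   
Bob    | Security  
Zoe    | HR        
Karen  | HR        
Chris  | Security  
Fiona  | Finance   
Leo    | NULL      


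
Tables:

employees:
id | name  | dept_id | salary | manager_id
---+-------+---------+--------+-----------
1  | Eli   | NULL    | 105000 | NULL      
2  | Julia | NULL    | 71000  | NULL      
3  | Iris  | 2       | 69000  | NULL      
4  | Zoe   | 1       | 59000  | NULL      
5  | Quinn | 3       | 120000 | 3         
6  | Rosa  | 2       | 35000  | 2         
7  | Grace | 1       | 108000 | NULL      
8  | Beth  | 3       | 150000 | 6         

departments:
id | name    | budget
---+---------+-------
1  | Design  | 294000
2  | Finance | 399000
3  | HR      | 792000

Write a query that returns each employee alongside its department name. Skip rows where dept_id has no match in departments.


INNER JOIN keeps only employees rows whose dept_id matches an id in departments. Walk through each employee:
  - employee 1 (Eli): dept_id=NULL, no match -> dropped
  - employee 2 (Julia): dept_id=NULL, no match -> dropped
  - employee 3 (Iris): dept_id=2 -> matches Finance
  - employee 4 (Zoe): dept_id=1 -> matches Design
  - employee 5 (Quinn): dept_id=3 -> matches HR
  - employee 6 (Rosa): dept_id=2 -> matches Finance
  - employee 7 (Grace): dept_id=1 -> matches Design
  - employee 8 (Beth): dept_id=3 -> matches HR
So 2 of 8 rows are dropped.

SQL:
SELECT a.name, b.name AS department
FROM employees a
INNER JOIN departments b ON a.dept_id = b.id

Result:
name  | department
------+-----------
Iris  | Finance   
Zoe   | Design    
Quinn | HR        
Rosa  | Finance   
Grace | Design    
Beth  | HR        


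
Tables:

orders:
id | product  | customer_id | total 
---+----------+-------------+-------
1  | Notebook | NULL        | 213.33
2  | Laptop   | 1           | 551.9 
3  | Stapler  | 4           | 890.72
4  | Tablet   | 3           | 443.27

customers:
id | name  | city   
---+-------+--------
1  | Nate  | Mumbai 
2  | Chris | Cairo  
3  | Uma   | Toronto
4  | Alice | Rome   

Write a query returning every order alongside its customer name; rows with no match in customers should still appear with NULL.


LEFT JOIN keeps every row from orders (the left table); where customer_id has no match in customers, the customer columns become NULL. Walk through each order:
  - order 1 (Notebook): customer_id=NULL, no match -> kept with NULL
  - order 2 (Laptop): customer_id=1 -> matches Nate
  - order 3 (Stapler): customer_id=4 -> matches Alice
  - order 4 (Tablet): customer_id=3 -> matches Uma
All 4 rows appear; 1 has NULL customer.

SQL:
SELECT a.product, b.name AS customer
FROM orders a
LEFT JOIN customers b ON a.customer_id = b.id

Result:
product  | customer
---------+---------
Notebook | NULL    
Laptop   | Nate    
Stapler  | Alice   
Tablet   | Uma     


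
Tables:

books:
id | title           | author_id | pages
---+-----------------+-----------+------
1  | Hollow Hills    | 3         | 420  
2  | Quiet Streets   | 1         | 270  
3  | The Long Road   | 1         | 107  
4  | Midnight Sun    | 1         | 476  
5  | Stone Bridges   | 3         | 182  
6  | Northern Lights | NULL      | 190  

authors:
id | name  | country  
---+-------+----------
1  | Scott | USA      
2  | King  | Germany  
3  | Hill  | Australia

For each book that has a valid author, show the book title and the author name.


INNER JOIN keeps only books rows whose author_id matches an id in authors. Walk through each book:
  - book 1 (Hollow Hills): author_id=3 -> matches Hill
  - book 2 (Quiet Streets): author_id=1 -> matches Scott
  - book 3 (The Long Road): author_id=1 -> matches Scott
  - book 4 (Midnight Sun): author_id=1 -> matches Scott
  - book 5 (Stone Bridges): author_id=3 -> matches Hill
  - book 6 (Northern Lights): author_id=NULL, no match -> dropped
So 1 of 6 rows is dropped.

SQL:
SELECT a.title, b.name AS author
FROM books a
INNER JOIN authors b ON a.author_id = b.id

Result:
title         | author
--------------+-------
Hollow Hills  | Hill  
Quiet Streets | Scott 
The Long Road | Scott 
Midnight Sun  | Scott 
Stone Bridges | Hill  


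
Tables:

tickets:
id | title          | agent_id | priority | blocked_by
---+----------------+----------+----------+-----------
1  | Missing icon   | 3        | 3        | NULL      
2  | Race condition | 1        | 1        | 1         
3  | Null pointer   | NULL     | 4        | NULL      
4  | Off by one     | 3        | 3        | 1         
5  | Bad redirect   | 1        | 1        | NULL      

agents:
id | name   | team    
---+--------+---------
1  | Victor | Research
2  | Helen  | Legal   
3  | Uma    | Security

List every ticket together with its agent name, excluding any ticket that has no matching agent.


INNER JOIN keeps only tickets rows whose agent_id matches an id in agents. Walk through each ticket:
  - ticket 1 (Missing icon): agent_id=3 -> matches Uma
  - ticket 2 (Race condition): agent_id=1 -> matches Victor
  - ticket 3 (Null pointer): agent_id=NULL, no match -> dropped
  - ticket 4 (Off by one): agent_id=3 -> matches Uma
  - ticket 5 (Bad redirect): agent_id=1 -> matches Victor
So 1 of 5 rows is dropped.

SQL:
SELECT a.title, b.name AS agent
FROM tickets a
INNER JOIN agents b ON a.agent_id = b.id

Result:
title          | agent 
---------------+-------
Missing icon   | Uma   
Race condition | Victor
Off by one     | Uma   
Bad redirect   | Victor


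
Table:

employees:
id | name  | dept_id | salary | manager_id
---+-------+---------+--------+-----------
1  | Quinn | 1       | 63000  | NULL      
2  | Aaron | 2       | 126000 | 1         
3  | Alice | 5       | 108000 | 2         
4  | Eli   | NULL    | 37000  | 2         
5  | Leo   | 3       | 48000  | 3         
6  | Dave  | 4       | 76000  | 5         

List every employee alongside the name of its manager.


This is a self-join: employees is joined to a second copy of itself, matching each row's manager_id to another row's id. Use LEFT JOIN so rows with manager_id=NULL are kept.
  - employee 1 (Quinn): manager_id=NULL -> NULL
  - employee 2 (Aaron): manager_id=1 -> Quinn
  - employee 3 (Alice): manager_id=2 -> Aaron
  - employee 4 (Eli): manager_id=2 -> Aaron
  - employee 5 (Leo): manager_id=3 -> Alice
  - employee 6 (Dave): manager_id=5 -> Leo

SQL:
SELECT a.name AS item, b.name AS manager
FROM employees a
LEFT JOIN employees b ON a.manager_id = b.id

Result:
item  | manager
------+--------
Quinn | NULL   
Aaron | Quinn  
Alice | Aaron  
Eli   | Aaron  
Leo   | Alice  
Dave  | Leo    


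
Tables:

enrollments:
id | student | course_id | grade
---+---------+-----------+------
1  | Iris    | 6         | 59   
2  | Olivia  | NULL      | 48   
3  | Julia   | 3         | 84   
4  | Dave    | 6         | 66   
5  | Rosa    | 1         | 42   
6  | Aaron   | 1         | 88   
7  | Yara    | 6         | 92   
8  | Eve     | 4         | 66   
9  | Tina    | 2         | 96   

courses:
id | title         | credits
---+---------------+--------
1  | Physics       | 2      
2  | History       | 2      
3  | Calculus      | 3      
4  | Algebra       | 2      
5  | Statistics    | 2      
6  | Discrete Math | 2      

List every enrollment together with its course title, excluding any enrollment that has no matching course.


INNER JOIN keeps only enrollments rows whose course_id matches an id in courses. Walk through each enrollment:
  - enrollment 1 (Iris): course_id=6 -> matches Discrete Math
  - enrollment 2 (Olivia): course_id=NULL, no match -> dropped
  - enrollment 3 (Julia): course_id=3 -> matches Calculus
  - enrollment 4 (Dave): course_id=6 -> matches Discrete Math
  - enrollment 5 (Rosa): course_id=1 -> matches Physics
  - enrollment 6 (Aaron): course_id=1 -> matches Physics
  - enrollment 7 (Yara): course_id=6 -> matches Discrete Math
  - enrollment 8 (Eve): course_id=4 -> matches Algebra
  - enrollment 9 (Tina): course_id=2 -> matches History
So 1 of 9 rows is dropped.

SQL:
SELECT a.student, b.title AS course
FROM enrollments a
INNER JOIN courses b ON a.course_id = b.id

Result:
student | course       
--------+--------------
Iris    | Discrete Math
Julia   | Calculus     
Dave    | Discrete Math
Rosa    | Physics      
Aaron   | Physics      
Yara    | Discrete Math
Eve     | Algebra      
Tina    | History      


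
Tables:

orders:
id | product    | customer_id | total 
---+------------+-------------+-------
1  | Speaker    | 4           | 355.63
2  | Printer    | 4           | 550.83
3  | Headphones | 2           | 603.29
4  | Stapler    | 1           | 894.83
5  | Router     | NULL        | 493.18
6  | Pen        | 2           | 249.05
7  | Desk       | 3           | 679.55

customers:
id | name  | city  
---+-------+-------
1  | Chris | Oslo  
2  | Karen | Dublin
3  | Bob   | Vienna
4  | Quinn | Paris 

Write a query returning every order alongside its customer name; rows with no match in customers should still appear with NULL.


LEFT JOIN keeps every row from orders (the left table); where customer_id has no match in customers, the customer columns become NULL. Walk through each order:
  - order 1 (Speaker): customer_id=4 -> matches Quinn
  - order 2 (Printer): customer_id=4 -> matches Quinn
  - order 3 (Headphones): customer_id=2 -> matches Karen
  - order 4 (Stapler): customer_id=1 -> matches Chris
  - order 5 (Router): customer_id=NULL, no match -> kept with NULL
  - order 6 (Pen): customer_id=2 -> matches Karen
  - order 7 (Desk): customer_id=3 -> matches Bob
All 7 rows appear; 1 has NULL customer.

SQL:
SELECT a.product, b.name AS customer
FROM orders a
LEFT JOIN customers b ON a.customer_id = b.id

Result:
product    | customer
-----------+---------
Speaker    | Quinn   
Printer    | Quinn   
Headphones | Karen   
Stapler    | Chris   
Router     | NULL    
Pen        | Karen   
Desk       | Bob     


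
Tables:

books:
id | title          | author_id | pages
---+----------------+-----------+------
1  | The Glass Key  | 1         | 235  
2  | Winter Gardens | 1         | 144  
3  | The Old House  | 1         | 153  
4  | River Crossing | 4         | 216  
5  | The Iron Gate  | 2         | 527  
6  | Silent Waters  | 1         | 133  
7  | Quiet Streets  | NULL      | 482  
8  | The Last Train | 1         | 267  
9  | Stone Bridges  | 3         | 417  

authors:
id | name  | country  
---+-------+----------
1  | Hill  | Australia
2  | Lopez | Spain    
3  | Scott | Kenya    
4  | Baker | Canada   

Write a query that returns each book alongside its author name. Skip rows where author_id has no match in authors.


INNER JOIN keeps only books rows whose author_id matches an id in authors. Walk through each book:
  - book 1 (The Glass Key): author_id=1 -> matches Hill
  - book 2 (Winter Gardens): author_id=1 -> matches Hill
  - book 3 (The Old House): author_id=1 -> matches Hill
  - book 4 (River Crossing): author_id=4 -> matches Baker
  - book 5 (The Iron Gate): author_id=2 -> matches Lopez
  - book 6 (Silent Waters): author_id=1 -> matches Hill
  - book 7 (Quiet Streets): author_id=NULL, no match -> dropped
  - book 8 (The Last Train): author_id=1 -> matches Hill
  - book 9 (Stone Bridges): author_id=3 -> matches Scott
So 1 of 9 rows is dropped.

SQL:
SELECT a.title, b.name AS author
FROM books a
INNER JOIN authors b ON a.author_id = b.id

Result:
title          | author
---------------+-------
The Glass Key  | Hill  
Winter Gardens | Hill  
The Old House  | Hill  
River Crossing | Baker 
The Iron Gate  | Lopez 
Silent Waters  | Hill  
The Last Train | Hill  
Stone Bridges  | Scott 


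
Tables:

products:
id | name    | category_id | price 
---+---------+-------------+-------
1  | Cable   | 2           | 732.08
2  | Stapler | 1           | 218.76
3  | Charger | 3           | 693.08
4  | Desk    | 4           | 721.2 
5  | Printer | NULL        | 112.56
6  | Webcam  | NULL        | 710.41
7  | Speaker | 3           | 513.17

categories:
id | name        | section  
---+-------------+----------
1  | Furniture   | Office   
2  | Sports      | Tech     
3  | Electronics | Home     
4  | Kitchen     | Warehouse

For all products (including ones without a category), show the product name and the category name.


LEFT JOIN keeps every row from products (the left table); where category_id has no match in categories, the category columns become NULL. Walk through each product:
  - product 1 (Cable): category_id=2 -> matches Sports
  - product 2 (Stapler): category_id=1 -> matches Furniture
  - product 3 (Charger): category_id=3 -> matches Electronics
  - product 4 (Desk): category_id=4 -> matches Kitchen
  - product 5 (Printer): category_id=NULL, no match -> kept with NULL
  - product 6 (Webcam): category_id=NULL, no match -> kept with NULL
  - product 7 (Speaker): category_id=3 -> matches Electronics
All 7 rows appear; 2 have NULL category.

SQL:
SELECT a.name, b.name AS category
FROM products a
LEFT JOIN categories b ON a.category_id = b.id

Result:
name    | category   
--------+------------
Cable   | Sports     
Stapler | Furniture  
Charger | Electronics
Desk    | Kitchen    
Printer | NULL       
Webcam  | NULL       
Speaker | Electronics


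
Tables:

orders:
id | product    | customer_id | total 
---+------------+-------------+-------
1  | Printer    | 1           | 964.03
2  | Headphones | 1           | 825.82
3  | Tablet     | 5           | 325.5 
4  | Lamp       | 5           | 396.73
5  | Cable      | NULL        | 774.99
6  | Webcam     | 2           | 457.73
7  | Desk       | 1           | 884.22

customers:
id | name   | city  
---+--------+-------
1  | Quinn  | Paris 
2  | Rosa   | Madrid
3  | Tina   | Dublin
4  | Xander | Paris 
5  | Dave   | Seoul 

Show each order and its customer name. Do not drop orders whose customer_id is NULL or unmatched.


LEFT JOIN keeps every row from orders (the left table); where customer_id has no match in customers, the customer columns become NULL. Walk through each order:
  - order 1 (Printer): customer_id=1 -> matches Quinn
  - order 2 (Headphones): customer_id=1 -> matches Quinn
  - order 3 (Tablet): customer_id=5 -> matches Dave
  - order 4 (Lamp): customer_id=5 -> matches Dave
  - order 5 (Cable): customer_id=NULL, no match -> kept with NULL
  - order 6 (Webcam): customer_id=2 -> matches Rosa
  - order 7 (Desk): customer_id=1 -> matches Quinn
All 7 rows appear; 1 has NULL customer.

SQL:
SELECT a.product, b.name AS customer
FROM orders a
LEFT JOIN customers b ON a.customer_id = b.id

Result:
product    | customer
-----------+---------
Printer    | Quinn   
Headphones | Quinn   
Tablet     | Dave    
Lamp       | Dave    
Cable      | NULL    
Webcam     | Rosa    
Desk       | Quinn   
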